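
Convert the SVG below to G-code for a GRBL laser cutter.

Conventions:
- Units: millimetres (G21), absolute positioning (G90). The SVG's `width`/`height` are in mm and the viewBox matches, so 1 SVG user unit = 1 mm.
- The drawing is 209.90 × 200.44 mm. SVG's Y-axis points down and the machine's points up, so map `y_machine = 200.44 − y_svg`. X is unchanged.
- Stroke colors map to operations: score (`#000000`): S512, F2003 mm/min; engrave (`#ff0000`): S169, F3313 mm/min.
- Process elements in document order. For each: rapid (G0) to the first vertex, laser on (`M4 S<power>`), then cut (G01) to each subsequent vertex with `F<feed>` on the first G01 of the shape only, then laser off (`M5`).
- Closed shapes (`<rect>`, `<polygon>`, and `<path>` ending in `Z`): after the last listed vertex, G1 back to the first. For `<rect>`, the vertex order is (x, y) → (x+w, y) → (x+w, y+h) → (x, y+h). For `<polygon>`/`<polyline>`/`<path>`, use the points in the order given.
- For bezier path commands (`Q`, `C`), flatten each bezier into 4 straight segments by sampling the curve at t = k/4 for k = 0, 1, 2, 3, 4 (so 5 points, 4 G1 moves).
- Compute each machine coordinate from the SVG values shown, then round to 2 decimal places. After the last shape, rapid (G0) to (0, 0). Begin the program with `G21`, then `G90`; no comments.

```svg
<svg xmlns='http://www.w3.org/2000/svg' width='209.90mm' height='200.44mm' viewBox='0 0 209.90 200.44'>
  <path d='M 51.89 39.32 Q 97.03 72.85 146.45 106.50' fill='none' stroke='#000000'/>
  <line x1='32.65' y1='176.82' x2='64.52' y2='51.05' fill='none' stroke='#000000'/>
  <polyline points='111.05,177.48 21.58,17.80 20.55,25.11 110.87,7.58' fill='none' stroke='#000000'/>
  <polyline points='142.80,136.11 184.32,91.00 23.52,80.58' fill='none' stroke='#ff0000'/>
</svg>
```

G21
G90
G0 X51.89 Y161.12
M4 S512
G01 X74.73 Y144.35 F2003
G01 X98.10 Y127.56
G01 X122.01 Y110.76
G01 X146.45 Y93.94
M5
G0 X32.65 Y23.62
M4 S512
G01 X64.52 Y149.39 F2003
M5
G0 X111.05 Y22.96
M4 S512
G01 X21.58 Y182.64 F2003
G01 X20.55 Y175.33
G01 X110.87 Y192.86
M5
G0 X142.80 Y64.33
M4 S169
G01 X184.32 Y109.44 F3313
G01 X23.52 Y119.86
M5
G0 X0.00 Y0.00

1 u = 1 mm; y_m = 200.44 − y.

[1] `<path>` quadratic bezier, #000000→score S512 F2003: (51.89,161.12) → (74.73,144.35) → (98.10,127.56) → (122.01,110.76) → (146.45,93.94)

[2] `<line>` line segment, #000000→score S512 F2003: (32.65,23.62) → (64.52,149.39)

[3] `<polyline>` open polyline, #000000→score S512 F2003: (111.05,22.96) → (21.58,182.64) → (20.55,175.33) → (110.87,192.86)

[4] `<polyline>` open polyline, #ff0000→engrave S169 F3313: (142.80,64.33) → (184.32,109.44) → (23.52,119.86)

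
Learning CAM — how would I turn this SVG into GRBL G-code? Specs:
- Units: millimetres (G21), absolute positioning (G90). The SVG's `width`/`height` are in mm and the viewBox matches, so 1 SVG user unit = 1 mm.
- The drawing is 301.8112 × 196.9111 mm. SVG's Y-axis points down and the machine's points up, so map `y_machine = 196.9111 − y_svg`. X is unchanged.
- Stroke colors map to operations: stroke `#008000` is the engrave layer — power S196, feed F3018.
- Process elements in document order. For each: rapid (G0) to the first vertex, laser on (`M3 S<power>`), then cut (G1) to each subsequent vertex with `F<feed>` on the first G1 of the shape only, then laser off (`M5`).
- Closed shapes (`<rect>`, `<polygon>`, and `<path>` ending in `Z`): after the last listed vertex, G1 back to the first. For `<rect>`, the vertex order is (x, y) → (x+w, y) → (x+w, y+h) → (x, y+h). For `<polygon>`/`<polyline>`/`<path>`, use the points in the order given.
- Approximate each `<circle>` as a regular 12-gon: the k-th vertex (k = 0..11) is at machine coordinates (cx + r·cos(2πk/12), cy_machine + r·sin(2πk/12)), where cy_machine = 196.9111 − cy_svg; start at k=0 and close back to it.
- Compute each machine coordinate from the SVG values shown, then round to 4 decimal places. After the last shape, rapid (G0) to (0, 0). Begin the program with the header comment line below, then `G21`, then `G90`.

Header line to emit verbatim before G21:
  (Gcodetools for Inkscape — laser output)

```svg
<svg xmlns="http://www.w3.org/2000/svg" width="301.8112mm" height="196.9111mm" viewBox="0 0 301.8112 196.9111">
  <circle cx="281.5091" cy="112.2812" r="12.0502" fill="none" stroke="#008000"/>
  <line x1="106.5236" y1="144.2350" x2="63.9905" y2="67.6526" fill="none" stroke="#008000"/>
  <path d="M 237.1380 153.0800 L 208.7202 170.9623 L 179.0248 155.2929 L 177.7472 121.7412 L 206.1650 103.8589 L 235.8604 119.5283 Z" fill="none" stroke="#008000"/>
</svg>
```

(Gcodetools for Inkscape — laser output)
G21
G90
G0 X293.5593 Y84.6299
M3 S196
G1 X291.9449 Y90.6550 F3018
G1 X287.5342 Y95.0657
G1 X281.5091 Y96.6801
G1 X275.4840 Y95.0657
G1 X271.0733 Y90.6550
G1 X269.4589 Y84.6299
G1 X271.0733 Y78.6048
G1 X275.4840 Y74.1941
G1 X281.5091 Y72.5797
G1 X287.5342 Y74.1941
G1 X291.9449 Y78.6048
G1 X293.5593 Y84.6299
M5
G0 X106.5236 Y52.6761
M3 S196
G1 X63.9905 Y129.2585 F3018
M5
G0 X237.1380 Y43.8311
M3 S196
G1 X208.7202 Y25.9488 F3018
G1 X179.0248 Y41.6182
G1 X177.7472 Y75.1699
G1 X206.1650 Y93.0522
G1 X235.8604 Y77.3828
G1 X237.1380 Y43.8311
M5
G0 X0.0000 Y0.0000

1 u = 1 mm; y_m = 196.9111 − y.

[1] `<circle>` circle, #008000→engrave S196 F3018: (293.5593,84.6299) → (291.9449,90.6550) → (287.5342,95.0657) → (281.5091,96.6801) → (275.4840,95.0657) → (271.0733,90.6550) → (269.4589,84.6299) → (271.0733,78.6048) → (275.4840,74.1941) → (281.5091,72.5797) → (287.5342,74.1941) → (291.9449,78.6048) → (293.5593,84.6299) (closed)

[2] `<line>` line segment, #008000→engrave S196 F3018: (106.5236,52.6761) → (63.9905,129.2585)

[3] `<path>` regular polygon, #008000→engrave S196 F3018: (237.1380,43.8311) → (208.7202,25.9488) → (179.0248,41.6182) → (177.7472,75.1699) → (206.1650,93.0522) → (235.8604,77.3828) → (237.1380,43.8311) (closed)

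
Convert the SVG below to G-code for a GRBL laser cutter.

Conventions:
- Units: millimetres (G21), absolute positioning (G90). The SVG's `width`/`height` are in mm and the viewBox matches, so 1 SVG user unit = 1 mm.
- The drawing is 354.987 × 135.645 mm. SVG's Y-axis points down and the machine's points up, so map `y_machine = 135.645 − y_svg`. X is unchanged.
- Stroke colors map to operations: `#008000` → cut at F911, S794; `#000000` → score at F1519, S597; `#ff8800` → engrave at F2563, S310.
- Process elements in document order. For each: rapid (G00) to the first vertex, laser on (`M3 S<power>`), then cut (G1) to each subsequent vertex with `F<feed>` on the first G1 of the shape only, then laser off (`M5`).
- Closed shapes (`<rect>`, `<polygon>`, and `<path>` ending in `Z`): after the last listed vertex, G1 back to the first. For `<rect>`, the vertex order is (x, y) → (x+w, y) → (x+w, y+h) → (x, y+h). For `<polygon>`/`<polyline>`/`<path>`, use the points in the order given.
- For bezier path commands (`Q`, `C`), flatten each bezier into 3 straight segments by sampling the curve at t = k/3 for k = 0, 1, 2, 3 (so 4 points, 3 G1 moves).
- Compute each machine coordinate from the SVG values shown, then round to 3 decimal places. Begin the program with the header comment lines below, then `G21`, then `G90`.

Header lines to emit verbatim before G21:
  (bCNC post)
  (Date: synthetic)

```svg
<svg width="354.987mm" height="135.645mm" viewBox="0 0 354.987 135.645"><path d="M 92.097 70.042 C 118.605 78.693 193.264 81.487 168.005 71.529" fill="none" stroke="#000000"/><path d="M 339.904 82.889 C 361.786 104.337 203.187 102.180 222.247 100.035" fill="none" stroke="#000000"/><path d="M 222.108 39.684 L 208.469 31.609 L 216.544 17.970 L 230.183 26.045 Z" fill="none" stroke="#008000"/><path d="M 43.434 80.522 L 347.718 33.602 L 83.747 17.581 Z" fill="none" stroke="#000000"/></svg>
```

1 u = 1 mm; y_m = 135.645 − y.

[1] `<path>` cubic bezier, #000000→score S597 F1519: (92.097,65.603) → (129.171,59.160) → (165.442,58.153) → (168.005,64.116)

[2] `<path>` cubic bezier, #000000→score S597 F1519: (339.904,52.756) → (314.890,38.302) → (249.142,34.336) → (222.247,35.610)

[3] `<path>` regular polygon, #008000→cut S794 F911: (222.108,95.961) → (208.469,104.036) → (216.544,117.675) → (230.183,109.600) → (222.108,95.961) (closed)

[4] `<path>` closed polygon, #000000→score S597 F1519: (43.434,55.123) → (347.718,102.043) → (83.747,118.064) → (43.434,55.123) (closed)

(bCNC post)
(Date: synthetic)
G21
G90
G00 X92.097 Y65.603
M3 S597
G1 X129.171 Y59.160 F1519
G1 X165.442 Y58.153
G1 X168.005 Y64.116
M5
G00 X339.904 Y52.756
M3 S597
G1 X314.890 Y38.302 F1519
G1 X249.142 Y34.336
G1 X222.247 Y35.610
M5
G00 X222.108 Y95.961
M3 S794
G1 X208.469 Y104.036 F911
G1 X216.544 Y117.675
G1 X230.183 Y109.600
G1 X222.108 Y95.961
M5
G00 X43.434 Y55.123
M3 S597
G1 X347.718 Y102.043 F1519
G1 X83.747 Y118.064
G1 X43.434 Y55.123
M5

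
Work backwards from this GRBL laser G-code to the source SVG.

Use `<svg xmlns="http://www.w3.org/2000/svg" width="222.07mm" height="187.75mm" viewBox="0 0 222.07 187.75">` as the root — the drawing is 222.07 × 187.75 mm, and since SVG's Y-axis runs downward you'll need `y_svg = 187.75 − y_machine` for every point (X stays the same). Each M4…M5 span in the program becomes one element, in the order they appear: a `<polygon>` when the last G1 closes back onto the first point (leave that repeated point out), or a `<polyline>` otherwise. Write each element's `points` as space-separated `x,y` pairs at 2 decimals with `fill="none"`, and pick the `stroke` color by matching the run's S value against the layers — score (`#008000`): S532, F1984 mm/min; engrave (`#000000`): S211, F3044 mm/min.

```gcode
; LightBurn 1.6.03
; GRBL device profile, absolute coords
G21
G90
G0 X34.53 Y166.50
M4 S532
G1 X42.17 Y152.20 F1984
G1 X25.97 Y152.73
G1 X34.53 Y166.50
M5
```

<svg xmlns="http://www.w3.org/2000/svg" width="222.07mm" height="187.75mm" viewBox="0 0 222.07 187.75">
  <polygon points="34.53,21.25 42.17,35.55 25.97,35.02" fill="none" stroke="#008000"/>
</svg>

y_svg = 187.75 − y_m. Every run uses S532, so all elements get stroke `#008000` (score).

[1] closed run; points: 34.53,21.25 42.17,35.55 25.97,35.02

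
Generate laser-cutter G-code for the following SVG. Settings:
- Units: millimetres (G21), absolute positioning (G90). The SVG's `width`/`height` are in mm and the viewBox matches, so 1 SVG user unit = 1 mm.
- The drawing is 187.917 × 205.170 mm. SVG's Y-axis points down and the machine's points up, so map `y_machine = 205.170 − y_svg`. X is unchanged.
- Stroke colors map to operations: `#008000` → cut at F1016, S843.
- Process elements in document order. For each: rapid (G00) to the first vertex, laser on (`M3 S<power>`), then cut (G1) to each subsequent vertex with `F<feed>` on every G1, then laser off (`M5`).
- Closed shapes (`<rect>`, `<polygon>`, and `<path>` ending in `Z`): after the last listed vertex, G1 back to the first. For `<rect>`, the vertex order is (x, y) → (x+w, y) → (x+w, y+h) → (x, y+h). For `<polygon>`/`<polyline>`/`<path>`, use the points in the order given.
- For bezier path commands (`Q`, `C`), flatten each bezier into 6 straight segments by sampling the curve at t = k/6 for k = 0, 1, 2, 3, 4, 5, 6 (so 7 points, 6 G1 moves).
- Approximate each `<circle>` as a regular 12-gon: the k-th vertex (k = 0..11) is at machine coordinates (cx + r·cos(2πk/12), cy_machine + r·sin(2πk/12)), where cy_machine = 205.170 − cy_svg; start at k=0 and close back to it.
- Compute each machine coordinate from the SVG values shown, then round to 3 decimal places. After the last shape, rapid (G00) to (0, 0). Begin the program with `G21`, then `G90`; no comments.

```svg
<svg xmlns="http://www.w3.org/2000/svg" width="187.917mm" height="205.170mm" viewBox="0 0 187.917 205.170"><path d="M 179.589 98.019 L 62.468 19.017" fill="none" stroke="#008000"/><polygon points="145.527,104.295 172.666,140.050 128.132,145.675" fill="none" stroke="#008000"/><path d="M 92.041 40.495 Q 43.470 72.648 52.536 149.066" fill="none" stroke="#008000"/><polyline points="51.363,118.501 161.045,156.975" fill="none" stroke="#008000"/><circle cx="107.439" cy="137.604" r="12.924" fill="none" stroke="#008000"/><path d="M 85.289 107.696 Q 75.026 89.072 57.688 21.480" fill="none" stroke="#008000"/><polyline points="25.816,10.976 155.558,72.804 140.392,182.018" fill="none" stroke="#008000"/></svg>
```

G21
G90
G00 X179.589 Y107.151
M3 S843
G1 X62.468 Y186.153 F1016
M5
G00 X145.527 Y100.875
M3 S843
G1 X172.666 Y65.120 F1016
G1 X128.132 Y59.495 F1016
G1 X145.527 Y100.875 F1016
M5
G00 X92.041 Y164.675
M3 S843
G1 X77.452 Y152.728 F1016
G1 X66.064 Y138.321 F1016
G1 X57.879 Y121.456 F1016
G1 X52.896 Y102.131 F1016
G1 X51.115 Y80.347 F1016
G1 X52.536 Y56.104 F1016
M5
G00 X51.363 Y86.669
M3 S843
G1 X161.045 Y48.195 F1016
M5
G00 X120.363 Y67.566
M3 S843
G1 X118.632 Y74.028 F1016
G1 X113.901 Y78.759 F1016
G1 X107.439 Y80.490 F1016
G1 X100.977 Y78.759 F1016
G1 X96.246 Y74.028 F1016
G1 X94.515 Y67.566 F1016
G1 X96.246 Y61.104 F1016
G1 X100.977 Y56.373 F1016
G1 X107.439 Y54.642 F1016
G1 X113.901 Y56.373 F1016
G1 X118.632 Y61.104 F1016
G1 X120.363 Y67.566 F1016
M5
G00 X85.289 Y97.474
M3 S843
G1 X81.671 Y105.042 F1016
G1 X77.661 Y115.331 F1016
G1 X73.257 Y128.340 F1016
G1 X68.461 Y144.070 F1016
G1 X63.271 Y162.520 F1016
G1 X57.688 Y183.690 F1016
M5
G00 X25.816 Y194.194
M3 S843
G1 X155.558 Y132.366 F1016
G1 X140.392 Y23.152 F1016
M5
G00 X0.000 Y0.000

Since the viewBox matches the mm dimensions, user units are millimetres directly. The only transform is the Y-flip y_m = 205.170 − y_svg.

Shape 1 is a line segment drawn with `<path>`. Its stroke #008000 means cut at S843, F1016. After flipping Y the toolpath is (179.589,107.151) → (62.468,186.153).

Shape 2 is a regular polygon drawn with `<polygon>`. Its stroke #008000 means cut at S843, F1016. After flipping Y the toolpath is (145.527,100.875) → (172.666,65.120) → (128.132,59.495) → (145.527,100.875), returning to the start.

Shape 3 is a quadratic bezier drawn with `<path>`. Its stroke #008000 means cut at S843, F1016. After flipping Y the toolpath is (92.041,164.675) → (77.452,152.728) → (66.064,138.321) → (57.879,121.456) → (52.896,102.131) → (51.115,80.347) → (52.536,56.104).

Shape 4 is a line segment drawn with `<polyline>`. Its stroke #008000 means cut at S843, F1016. After flipping Y the toolpath is (51.363,86.669) → (161.045,48.195).

Shape 5 is a circle drawn with `<circle>`. Its stroke #008000 means cut at S843, F1016. After flipping Y the toolpath is (120.363,67.566) → (118.632,74.028) → (113.901,78.759) → (107.439,80.490) → (100.977,78.759) → (96.246,74.028) → (94.515,67.566) → (96.246,61.104) → (100.977,56.373) → (107.439,54.642) → (113.901,56.373) → (118.632,61.104) → (120.363,67.566), returning to the start.

Shape 6 is a quadratic bezier drawn with `<path>`. Its stroke #008000 means cut at S843, F1016. After flipping Y the toolpath is (85.289,97.474) → (81.671,105.042) → (77.661,115.331) → (73.257,128.340) → (68.461,144.070) → (63.271,162.520) → (57.688,183.690).

Shape 7 is a open polyline drawn with `<polyline>`. Its stroke #008000 means cut at S843, F1016. After flipping Y the toolpath is (25.816,194.194) → (155.558,132.366) → (140.392,23.152).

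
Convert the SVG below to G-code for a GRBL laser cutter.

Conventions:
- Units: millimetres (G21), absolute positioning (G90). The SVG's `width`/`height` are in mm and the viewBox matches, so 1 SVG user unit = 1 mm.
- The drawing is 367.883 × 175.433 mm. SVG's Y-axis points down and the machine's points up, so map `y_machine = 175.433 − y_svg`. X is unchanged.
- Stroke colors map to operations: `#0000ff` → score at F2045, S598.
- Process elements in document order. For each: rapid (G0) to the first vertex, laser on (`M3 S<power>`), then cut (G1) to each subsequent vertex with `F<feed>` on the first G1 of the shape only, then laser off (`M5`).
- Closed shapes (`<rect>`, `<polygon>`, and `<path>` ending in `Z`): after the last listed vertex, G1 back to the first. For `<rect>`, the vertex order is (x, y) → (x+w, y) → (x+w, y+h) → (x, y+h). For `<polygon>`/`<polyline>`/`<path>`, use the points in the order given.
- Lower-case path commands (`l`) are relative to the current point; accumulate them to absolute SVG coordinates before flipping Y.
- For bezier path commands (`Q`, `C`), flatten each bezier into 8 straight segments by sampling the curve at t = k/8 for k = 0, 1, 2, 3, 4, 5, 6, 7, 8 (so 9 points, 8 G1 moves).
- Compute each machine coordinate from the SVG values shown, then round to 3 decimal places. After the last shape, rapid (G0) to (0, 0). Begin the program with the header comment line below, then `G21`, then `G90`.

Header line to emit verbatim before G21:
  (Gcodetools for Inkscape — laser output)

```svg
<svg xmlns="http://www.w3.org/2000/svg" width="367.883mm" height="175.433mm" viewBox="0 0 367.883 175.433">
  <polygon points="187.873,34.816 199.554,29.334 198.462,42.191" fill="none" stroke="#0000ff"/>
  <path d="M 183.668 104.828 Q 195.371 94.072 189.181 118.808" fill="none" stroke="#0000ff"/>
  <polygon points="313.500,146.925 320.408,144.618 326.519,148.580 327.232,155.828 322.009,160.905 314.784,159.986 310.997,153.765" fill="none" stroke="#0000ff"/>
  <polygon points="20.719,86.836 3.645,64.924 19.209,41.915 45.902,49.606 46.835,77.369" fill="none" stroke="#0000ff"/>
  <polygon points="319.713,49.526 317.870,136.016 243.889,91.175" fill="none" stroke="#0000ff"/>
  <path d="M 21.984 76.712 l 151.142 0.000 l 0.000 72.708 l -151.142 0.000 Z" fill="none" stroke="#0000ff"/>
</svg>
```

(Gcodetools for Inkscape — laser output)
G21
G90
G0 X187.873 Y140.617
M3 S598
G1 X199.554 Y146.099 F2045
G1 X198.462 Y133.242
G1 X187.873 Y140.617
M5
G0 X183.668 Y70.605
M3 S598
G1 X186.314 Y72.739 F2045
G1 X188.401 Y73.765
G1 X189.929 Y73.681
G1 X190.898 Y72.488
G1 X191.307 Y70.186
G1 X191.158 Y66.775
G1 X190.449 Y62.254
G1 X189.181 Y56.625
M5
G0 X313.500 Y28.508
M3 S598
G1 X320.408 Y30.815 F2045
G1 X326.519 Y26.853
G1 X327.232 Y19.605
G1 X322.009 Y14.528
G1 X314.784 Y15.447
G1 X310.997 Y21.668
G1 X313.500 Y28.508
M5
G0 X20.719 Y88.597
M3 S598
G1 X3.645 Y110.509 F2045
G1 X19.209 Y133.518
G1 X45.902 Y125.827
G1 X46.835 Y98.064
G1 X20.719 Y88.597
M5
G0 X319.713 Y125.907
M3 S598
G1 X317.870 Y39.417 F2045
G1 X243.889 Y84.258
G1 X319.713 Y125.907
M5
G0 X21.984 Y98.721
M3 S598
G1 X173.126 Y98.721 F2045
G1 X173.126 Y26.013
G1 X21.984 Y26.013
G1 X21.984 Y98.721
M5
G0 X0.000 Y0.000

Since the viewBox matches the mm dimensions, user units are millimetres directly. The only transform is the Y-flip y_m = 175.433 − y_svg.

Shape 1 is a regular polygon drawn with `<polygon>`. Its stroke #0000ff means score at S598, F2045. After flipping Y the toolpath is (187.873,140.617) → (199.554,146.099) → (198.462,133.242) → (187.873,140.617), returning to the start.

Shape 2 is a quadratic bezier drawn with `<path>`. Its stroke #0000ff means score at S598, F2045. After flipping Y the toolpath is (183.668,70.605) → (186.314,72.739) → (188.401,73.765) → (189.929,73.681) → (190.898,72.488) → (191.307,70.186) → (191.158,66.775) → (190.449,62.254) → (189.181,56.625).

Shape 3 is a regular polygon drawn with `<polygon>`. Its stroke #0000ff means score at S598, F2045. After flipping Y the toolpath is (313.500,28.508) → (320.408,30.815) → (326.519,26.853) → (327.232,19.605) → (322.009,14.528) → (314.784,15.447) → (310.997,21.668) → (313.500,28.508), returning to the start.

Shape 4 is a regular polygon drawn with `<polygon>`. Its stroke #0000ff means score at S598, F2045. After flipping Y the toolpath is (20.719,88.597) → (3.645,110.509) → (19.209,133.518) → (45.902,125.827) → (46.835,98.064) → (20.719,88.597), returning to the start.

Shape 5 is a regular polygon drawn with `<polygon>`. Its stroke #0000ff means score at S598, F2045. After flipping Y the toolpath is (319.713,125.907) → (317.870,39.417) → (243.889,84.258) → (319.713,125.907), returning to the start.

Shape 6 is a rectangle drawn with `<path>`. Its stroke #0000ff means score at S598, F2045. After flipping Y the toolpath is (21.984,98.721) → (173.126,98.721) → (173.126,26.013) → (21.984,26.013) → (21.984,98.721), returning to the start.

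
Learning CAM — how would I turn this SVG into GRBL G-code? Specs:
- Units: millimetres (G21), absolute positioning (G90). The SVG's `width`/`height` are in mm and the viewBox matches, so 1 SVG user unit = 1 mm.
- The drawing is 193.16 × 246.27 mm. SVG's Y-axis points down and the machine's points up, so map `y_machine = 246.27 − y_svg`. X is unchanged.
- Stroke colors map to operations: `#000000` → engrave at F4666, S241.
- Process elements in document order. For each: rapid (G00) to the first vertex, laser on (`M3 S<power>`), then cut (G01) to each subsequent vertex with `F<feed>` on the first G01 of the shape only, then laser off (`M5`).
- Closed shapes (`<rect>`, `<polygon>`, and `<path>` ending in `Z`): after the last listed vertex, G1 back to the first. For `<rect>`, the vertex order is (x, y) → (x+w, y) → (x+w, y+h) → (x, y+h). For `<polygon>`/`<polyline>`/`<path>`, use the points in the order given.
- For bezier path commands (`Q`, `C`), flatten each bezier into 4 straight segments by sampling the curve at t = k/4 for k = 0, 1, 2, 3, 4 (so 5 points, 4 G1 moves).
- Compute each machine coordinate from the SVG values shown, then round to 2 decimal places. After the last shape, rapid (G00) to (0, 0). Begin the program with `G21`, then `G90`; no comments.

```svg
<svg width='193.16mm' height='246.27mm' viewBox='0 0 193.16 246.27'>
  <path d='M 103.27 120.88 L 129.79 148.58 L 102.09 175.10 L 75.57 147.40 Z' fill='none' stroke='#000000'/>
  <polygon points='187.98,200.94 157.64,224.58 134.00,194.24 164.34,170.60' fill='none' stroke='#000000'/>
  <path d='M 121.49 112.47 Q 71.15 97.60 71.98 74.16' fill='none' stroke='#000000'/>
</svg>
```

viewBox `0 0 193.16 246.27` with mm width/height → 1 unit = 1 mm. Flip: y_m = 246.27 − y_svg.

**Shape 1** — `<path>` regular polygon, stroke `#000000` → engrave (S241, F4666). Machine vertices: (103.27,125.39) → (129.79,97.69) → (102.09,71.17) → (75.57,98.87) → (103.27,125.39). Closed: final G1 returns to the first vertex.

**Shape 2** — `<polygon>` regular polygon, stroke `#000000` → engrave (S241, F4666). Machine vertices: (187.98,45.33) → (157.64,21.69) → (134.00,52.03) → (164.34,75.67) → (187.98,45.33). Closed: final G1 returns to the first vertex.

**Shape 3** — `<path>` quadratic bezier, stroke `#000000` → engrave (S241, F4666). Control points (SVG): P0=(121.49,112.47), P1=(71.15,97.60), P2=(71.98,74.16); sampled at t=k/4. Machine vertices: (121.49,133.80) → (99.52,141.77) → (83.94,150.81) → (74.76,160.93) → (71.98,172.11). Open path.

G21
G90
G00 X103.27 Y125.39
M3 S241
G01 X129.79 Y97.69 F4666
G01 X102.09 Y71.17
G01 X75.57 Y98.87
G01 X103.27 Y125.39
M5
G00 X187.98 Y45.33
M3 S241
G01 X157.64 Y21.69 F4666
G01 X134.00 Y52.03
G01 X164.34 Y75.67
G01 X187.98 Y45.33
M5
G00 X121.49 Y133.80
M3 S241
G01 X99.52 Y141.77 F4666
G01 X83.94 Y150.81
G01 X74.76 Y160.93
G01 X71.98 Y172.11
M5
G00 X0.00 Y0.00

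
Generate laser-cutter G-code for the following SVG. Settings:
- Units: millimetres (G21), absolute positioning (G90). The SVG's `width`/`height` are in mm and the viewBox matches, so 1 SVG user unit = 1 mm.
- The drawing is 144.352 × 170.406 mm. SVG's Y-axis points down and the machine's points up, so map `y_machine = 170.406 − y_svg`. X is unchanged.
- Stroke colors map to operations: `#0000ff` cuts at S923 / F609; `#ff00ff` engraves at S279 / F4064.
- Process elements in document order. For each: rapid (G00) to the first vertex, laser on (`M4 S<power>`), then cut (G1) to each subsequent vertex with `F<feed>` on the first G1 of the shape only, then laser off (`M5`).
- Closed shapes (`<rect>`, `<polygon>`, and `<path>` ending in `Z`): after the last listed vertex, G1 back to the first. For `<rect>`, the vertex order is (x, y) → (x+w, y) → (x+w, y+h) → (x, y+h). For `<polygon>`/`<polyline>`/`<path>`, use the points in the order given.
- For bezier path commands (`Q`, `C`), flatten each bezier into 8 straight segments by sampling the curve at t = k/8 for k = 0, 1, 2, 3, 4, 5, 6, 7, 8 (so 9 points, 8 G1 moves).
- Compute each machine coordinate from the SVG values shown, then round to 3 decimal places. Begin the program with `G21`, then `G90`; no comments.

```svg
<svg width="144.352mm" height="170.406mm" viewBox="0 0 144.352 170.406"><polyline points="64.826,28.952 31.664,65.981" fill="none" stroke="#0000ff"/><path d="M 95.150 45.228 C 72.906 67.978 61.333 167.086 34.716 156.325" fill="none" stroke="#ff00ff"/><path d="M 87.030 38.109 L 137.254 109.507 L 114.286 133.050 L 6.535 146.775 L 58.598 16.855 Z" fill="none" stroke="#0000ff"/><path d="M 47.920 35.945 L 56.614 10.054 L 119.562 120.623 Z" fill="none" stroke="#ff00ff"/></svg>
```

G21
G90
G00 X64.826 Y141.454
M4 S923
G1 X31.664 Y104.425 F609
M5
G00 X95.150 Y125.178
M4 S279
G1 X87.258 Y113.431 F4064
G1 X80.066 Y96.708
G1 X73.271 Y77.191
G1 X66.573 Y57.063
G1 X59.670 Y38.505
G1 X52.260 Y23.701
G1 X44.042 Y14.832
G1 X34.716 Y14.081
M5
G00 X87.030 Y132.297
M4 S923
G1 X137.254 Y60.899 F609
G1 X114.286 Y37.356
G1 X6.535 Y23.631
G1 X58.598 Y153.551
G1 X87.030 Y132.297
M5
G00 X47.920 Y134.461
M4 S279
G1 X56.614 Y160.352 F4064
G1 X119.562 Y49.783
G1 X47.920 Y134.461
M5

1 u = 1 mm; y_m = 170.406 − y.

[1] `<polyline>` line segment, #0000ff→cut S923 F609: (64.826,141.454) → (31.664,104.425)

[2] `<path>` cubic bezier, #ff00ff→engrave S279 F4064: (95.150,125.178) → (87.258,113.431) → (80.066,96.708) → (73.271,77.191) → (66.573,57.063) → (59.670,38.505) → (52.260,23.701) → (44.042,14.832) → (34.716,14.081)

[3] `<path>` closed polygon, #0000ff→cut S923 F609: (87.030,132.297) → (137.254,60.899) → (114.286,37.356) → (6.535,23.631) → (58.598,153.551) → (87.030,132.297) (closed)

[4] `<path>` closed polygon, #ff00ff→engrave S279 F4064: (47.920,134.461) → (56.614,160.352) → (119.562,49.783) → (47.920,134.461) (closed)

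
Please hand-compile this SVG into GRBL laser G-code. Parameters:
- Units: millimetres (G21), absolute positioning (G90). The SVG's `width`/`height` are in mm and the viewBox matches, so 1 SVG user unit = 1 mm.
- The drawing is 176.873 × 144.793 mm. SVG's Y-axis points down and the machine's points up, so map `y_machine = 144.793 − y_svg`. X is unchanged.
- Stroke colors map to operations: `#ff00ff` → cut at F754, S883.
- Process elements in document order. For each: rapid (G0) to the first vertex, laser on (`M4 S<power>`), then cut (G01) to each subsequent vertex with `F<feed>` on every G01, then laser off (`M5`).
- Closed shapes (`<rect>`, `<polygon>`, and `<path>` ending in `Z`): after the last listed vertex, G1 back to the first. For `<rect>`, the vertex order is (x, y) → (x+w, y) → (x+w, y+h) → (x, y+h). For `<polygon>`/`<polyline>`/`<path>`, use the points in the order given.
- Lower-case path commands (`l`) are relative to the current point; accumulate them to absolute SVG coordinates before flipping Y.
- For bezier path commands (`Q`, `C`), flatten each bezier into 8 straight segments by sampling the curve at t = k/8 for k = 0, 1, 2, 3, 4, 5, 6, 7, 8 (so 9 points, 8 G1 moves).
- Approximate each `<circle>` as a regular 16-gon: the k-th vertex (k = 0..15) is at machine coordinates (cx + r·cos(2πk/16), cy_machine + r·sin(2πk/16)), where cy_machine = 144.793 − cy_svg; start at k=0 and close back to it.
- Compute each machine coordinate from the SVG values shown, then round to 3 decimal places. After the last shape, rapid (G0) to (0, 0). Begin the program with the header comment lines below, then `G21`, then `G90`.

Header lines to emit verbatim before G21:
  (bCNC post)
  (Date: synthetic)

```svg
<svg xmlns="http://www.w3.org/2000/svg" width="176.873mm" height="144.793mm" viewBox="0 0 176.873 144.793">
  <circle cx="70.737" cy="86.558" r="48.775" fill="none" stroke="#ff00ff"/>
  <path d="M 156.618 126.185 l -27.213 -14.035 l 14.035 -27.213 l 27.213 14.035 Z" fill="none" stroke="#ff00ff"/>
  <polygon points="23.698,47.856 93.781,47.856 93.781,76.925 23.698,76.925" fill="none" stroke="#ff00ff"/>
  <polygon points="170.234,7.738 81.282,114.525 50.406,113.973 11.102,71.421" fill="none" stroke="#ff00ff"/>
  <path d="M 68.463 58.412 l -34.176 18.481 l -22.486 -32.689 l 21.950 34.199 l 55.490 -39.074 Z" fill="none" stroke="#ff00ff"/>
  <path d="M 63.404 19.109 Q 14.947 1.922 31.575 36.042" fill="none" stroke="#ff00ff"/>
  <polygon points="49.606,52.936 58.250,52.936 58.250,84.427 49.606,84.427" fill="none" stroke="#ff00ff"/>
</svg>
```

(bCNC post)
(Date: synthetic)
G21
G90
G0 X119.512 Y58.235
M4 S883
G01 X115.799 Y76.900 F754
G01 X105.226 Y92.724 F754
G01 X89.402 Y103.297 F754
G01 X70.737 Y107.010 F754
G01 X52.072 Y103.297 F754
G01 X36.248 Y92.724 F754
G01 X25.675 Y76.900 F754
G01 X21.962 Y58.235 F754
G01 X25.675 Y39.570 F754
G01 X36.248 Y23.746 F754
G01 X52.072 Y13.173 F754
G01 X70.737 Y9.460 F754
G01 X89.402 Y13.173 F754
G01 X105.226 Y23.746 F754
G01 X115.799 Y39.570 F754
G01 X119.512 Y58.235 F754
M5
G0 X156.618 Y18.608
M4 S883
G01 X129.405 Y32.643 F754
G01 X143.440 Y59.856 F754
G01 X170.653 Y45.821 F754
G01 X156.618 Y18.608 F754
M5
G0 X23.698 Y96.937
M4 S883
G01 X93.781 Y96.937 F754
G01 X93.781 Y67.868 F754
G01 X23.698 Y67.868 F754
G01 X23.698 Y96.937 F754
M5
G0 X170.234 Y137.055
M4 S883
G01 X81.282 Y30.268 F754
G01 X50.406 Y30.820 F754
G01 X11.102 Y73.372 F754
G01 X170.234 Y137.055 F754
M5
G0 X68.463 Y86.381
M4 S883
G01 X34.287 Y67.900 F754
G01 X11.801 Y100.589 F754
G01 X33.751 Y66.390 F754
G01 X89.241 Y105.464 F754
G01 X68.463 Y86.381 F754
M5
G0 X63.404 Y125.684
M4 S883
G01 X52.307 Y129.179 F754
G01 X43.243 Y131.071 F754
G01 X36.214 Y131.359 F754
G01 X31.218 Y130.044 F754
G01 X28.257 Y127.126 F754
G01 X27.329 Y122.604 F754
G01 X28.435 Y116.479 F754
G01 X31.575 Y108.751 F754
M5
G0 X49.606 Y91.857
M4 S883
G01 X58.250 Y91.857 F754
G01 X58.250 Y60.366 F754
G01 X49.606 Y60.366 F754
G01 X49.606 Y91.857 F754
M5
G0 X0.000 Y0.000

1 u = 1 mm; y_m = 144.793 − y.

[1] `<circle>` circle, #ff00ff→cut S883 F754: (119.512,58.235) → (115.799,76.900) → (105.226,92.724) → (89.402,103.297) → (70.737,107.010) → (52.072,103.297) → (36.248,92.724) → (25.675,76.900) → (21.962,58.235) → (25.675,39.570) → (36.248,23.746) → (52.072,13.173) → (70.737,9.460) → (89.402,13.173) → (105.226,23.746) → (115.799,39.570) → (119.512,58.235) (closed)

[2] `<path>` regular polygon, #ff00ff→cut S883 F754: (156.618,18.608) → (129.405,32.643) → (143.440,59.856) → (170.653,45.821) → (156.618,18.608) (closed)

[3] `<polygon>` rectangle, #ff00ff→cut S883 F754: (23.698,96.937) → (93.781,96.937) → (93.781,67.868) → (23.698,67.868) → (23.698,96.937) (closed)

[4] `<polygon>` closed polygon, #ff00ff→cut S883 F754: (170.234,137.055) → (81.282,30.268) → (50.406,30.820) → (11.102,73.372) → (170.234,137.055) (closed)

[5] `<path>` closed polygon, #ff00ff→cut S883 F754: (68.463,86.381) → (34.287,67.900) → (11.801,100.589) → (33.751,66.390) → (89.241,105.464) → (68.463,86.381) (closed)

[6] `<path>` quadratic bezier, #ff00ff→cut S883 F754: (63.404,125.684) → (52.307,129.179) → (43.243,131.071) → (36.214,131.359) → (31.218,130.044) → (28.257,127.126) → (27.329,122.604) → (28.435,116.479) → (31.575,108.751)

[7] `<polygon>` rectangle, #ff00ff→cut S883 F754: (49.606,91.857) → (58.250,91.857) → (58.250,60.366) → (49.606,60.366) → (49.606,91.857) (closed)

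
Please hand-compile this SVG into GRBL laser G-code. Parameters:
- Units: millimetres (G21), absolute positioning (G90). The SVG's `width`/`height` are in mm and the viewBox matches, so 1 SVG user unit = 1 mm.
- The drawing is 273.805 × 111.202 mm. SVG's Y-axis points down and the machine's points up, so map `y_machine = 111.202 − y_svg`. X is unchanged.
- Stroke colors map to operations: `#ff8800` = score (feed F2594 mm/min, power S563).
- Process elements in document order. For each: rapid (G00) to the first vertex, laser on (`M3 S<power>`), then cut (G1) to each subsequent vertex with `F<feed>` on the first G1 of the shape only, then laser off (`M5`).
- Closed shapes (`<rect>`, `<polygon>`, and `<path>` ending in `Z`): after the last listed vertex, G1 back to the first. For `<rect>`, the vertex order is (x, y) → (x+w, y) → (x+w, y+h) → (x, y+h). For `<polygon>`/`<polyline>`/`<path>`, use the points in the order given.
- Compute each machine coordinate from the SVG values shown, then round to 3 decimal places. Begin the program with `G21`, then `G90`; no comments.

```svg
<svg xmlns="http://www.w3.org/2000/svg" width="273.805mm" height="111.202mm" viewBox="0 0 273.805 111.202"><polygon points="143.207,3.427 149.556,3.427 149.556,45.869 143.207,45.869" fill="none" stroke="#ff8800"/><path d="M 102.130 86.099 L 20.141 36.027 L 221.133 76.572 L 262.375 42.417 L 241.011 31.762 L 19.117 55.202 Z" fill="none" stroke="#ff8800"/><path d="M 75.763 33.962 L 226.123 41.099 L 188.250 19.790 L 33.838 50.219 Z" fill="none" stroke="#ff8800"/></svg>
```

G21
G90
G00 X143.207 Y107.775
M3 S563
G1 X149.556 Y107.775 F2594
G1 X149.556 Y65.333
G1 X143.207 Y65.333
G1 X143.207 Y107.775
M5
G00 X102.130 Y25.103
M3 S563
G1 X20.141 Y75.175 F2594
G1 X221.133 Y34.630
G1 X262.375 Y68.785
G1 X241.011 Y79.440
G1 X19.117 Y56.000
G1 X102.130 Y25.103
M5
G00 X75.763 Y77.240
M3 S563
G1 X226.123 Y70.103 F2594
G1 X188.250 Y91.412
G1 X33.838 Y60.983
G1 X75.763 Y77.240
M5

Since the viewBox matches the mm dimensions, user units are millimetres directly. The only transform is the Y-flip y_m = 111.202 − y_svg.

Shape 1 is a rectangle drawn with `<polygon>`. Its stroke #ff8800 means score at S563, F2594. After flipping Y the toolpath is (143.207,107.775) → (149.556,107.775) → (149.556,65.333) → (143.207,65.333) → (143.207,107.775), returning to the start.

Shape 2 is a closed polygon drawn with `<path>`. Its stroke #ff8800 means score at S563, F2594. After flipping Y the toolpath is (102.130,25.103) → (20.141,75.175) → (221.133,34.630) → (262.375,68.785) → (241.011,79.440) → (19.117,56.000) → (102.130,25.103), returning to the start.

Shape 3 is a closed polygon drawn with `<path>`. Its stroke #ff8800 means score at S563, F2594. After flipping Y the toolpath is (75.763,77.240) → (226.123,70.103) → (188.250,91.412) → (33.838,60.983) → (75.763,77.240), returning to the start.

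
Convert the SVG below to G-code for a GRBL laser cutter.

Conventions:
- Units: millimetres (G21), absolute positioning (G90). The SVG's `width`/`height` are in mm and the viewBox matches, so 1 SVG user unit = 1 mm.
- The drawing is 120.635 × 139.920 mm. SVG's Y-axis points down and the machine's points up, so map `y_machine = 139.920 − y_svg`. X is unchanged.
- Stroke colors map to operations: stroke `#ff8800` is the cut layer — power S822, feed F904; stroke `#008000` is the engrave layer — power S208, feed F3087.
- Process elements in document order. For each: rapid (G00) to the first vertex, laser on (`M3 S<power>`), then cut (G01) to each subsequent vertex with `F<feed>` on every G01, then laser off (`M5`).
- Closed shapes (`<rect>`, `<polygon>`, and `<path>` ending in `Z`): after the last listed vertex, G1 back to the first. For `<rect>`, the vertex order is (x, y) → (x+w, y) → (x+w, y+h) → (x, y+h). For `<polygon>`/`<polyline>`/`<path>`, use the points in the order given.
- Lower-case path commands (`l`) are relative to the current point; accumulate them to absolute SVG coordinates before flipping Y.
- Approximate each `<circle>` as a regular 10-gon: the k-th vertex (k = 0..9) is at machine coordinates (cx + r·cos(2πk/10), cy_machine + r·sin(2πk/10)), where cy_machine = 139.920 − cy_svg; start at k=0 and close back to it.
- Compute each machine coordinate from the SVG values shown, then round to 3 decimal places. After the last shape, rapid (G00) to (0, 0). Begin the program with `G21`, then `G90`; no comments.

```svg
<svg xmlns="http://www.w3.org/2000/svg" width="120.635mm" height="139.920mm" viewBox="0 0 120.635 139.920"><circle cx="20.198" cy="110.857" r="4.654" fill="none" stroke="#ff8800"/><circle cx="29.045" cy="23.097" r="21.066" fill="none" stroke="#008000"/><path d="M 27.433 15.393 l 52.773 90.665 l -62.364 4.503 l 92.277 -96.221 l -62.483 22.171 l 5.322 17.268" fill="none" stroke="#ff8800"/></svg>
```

G21
G90
G00 X24.852 Y29.063
M3 S822
G01 X23.963 Y31.799 F904
G01 X21.636 Y33.489 F904
G01 X18.760 Y33.489 F904
G01 X16.433 Y31.799 F904
G01 X15.544 Y29.063 F904
G01 X16.433 Y26.327 F904
G01 X18.760 Y24.637 F904
G01 X21.636 Y24.637 F904
G01 X23.963 Y26.327 F904
G01 X24.852 Y29.063 F904
M5
G00 X50.111 Y116.823
M3 S208
G01 X46.088 Y129.205 F3087
G01 X35.555 Y136.858 F3087
G01 X22.535 Y136.858 F3087
G01 X12.002 Y129.205 F3087
G01 X7.979 Y116.823 F3087
G01 X12.002 Y104.441 F3087
G01 X22.535 Y96.788 F3087
G01 X35.555 Y96.788 F3087
G01 X46.088 Y104.441 F3087
G01 X50.111 Y116.823 F3087
M5
G00 X27.433 Y124.527
M3 S822
G01 X80.206 Y33.862 F904
G01 X17.842 Y29.359 F904
G01 X110.119 Y125.580 F904
G01 X47.636 Y103.409 F904
G01 X52.958 Y86.141 F904
M5
G00 X0.000 Y0.000

1 u = 1 mm; y_m = 139.920 − y.

[1] `<circle>` circle, #ff8800→cut S822 F904: (24.852,29.063) → (23.963,31.799) → (21.636,33.489) → (18.760,33.489) → (16.433,31.799) → (15.544,29.063) → (16.433,26.327) → (18.760,24.637) → (21.636,24.637) → (23.963,26.327) → (24.852,29.063) (closed)

[2] `<circle>` circle, #008000→engrave S208 F3087: (50.111,116.823) → (46.088,129.205) → (35.555,136.858) → (22.535,136.858) → (12.002,129.205) → (7.979,116.823) → (12.002,104.441) → (22.535,96.788) → (35.555,96.788) → (46.088,104.441) → (50.111,116.823) (closed)

[3] `<path>` open polyline, #ff8800→cut S822 F904: (27.433,124.527) → (80.206,33.862) → (17.842,29.359) → (110.119,125.580) → (47.636,103.409) → (52.958,86.141)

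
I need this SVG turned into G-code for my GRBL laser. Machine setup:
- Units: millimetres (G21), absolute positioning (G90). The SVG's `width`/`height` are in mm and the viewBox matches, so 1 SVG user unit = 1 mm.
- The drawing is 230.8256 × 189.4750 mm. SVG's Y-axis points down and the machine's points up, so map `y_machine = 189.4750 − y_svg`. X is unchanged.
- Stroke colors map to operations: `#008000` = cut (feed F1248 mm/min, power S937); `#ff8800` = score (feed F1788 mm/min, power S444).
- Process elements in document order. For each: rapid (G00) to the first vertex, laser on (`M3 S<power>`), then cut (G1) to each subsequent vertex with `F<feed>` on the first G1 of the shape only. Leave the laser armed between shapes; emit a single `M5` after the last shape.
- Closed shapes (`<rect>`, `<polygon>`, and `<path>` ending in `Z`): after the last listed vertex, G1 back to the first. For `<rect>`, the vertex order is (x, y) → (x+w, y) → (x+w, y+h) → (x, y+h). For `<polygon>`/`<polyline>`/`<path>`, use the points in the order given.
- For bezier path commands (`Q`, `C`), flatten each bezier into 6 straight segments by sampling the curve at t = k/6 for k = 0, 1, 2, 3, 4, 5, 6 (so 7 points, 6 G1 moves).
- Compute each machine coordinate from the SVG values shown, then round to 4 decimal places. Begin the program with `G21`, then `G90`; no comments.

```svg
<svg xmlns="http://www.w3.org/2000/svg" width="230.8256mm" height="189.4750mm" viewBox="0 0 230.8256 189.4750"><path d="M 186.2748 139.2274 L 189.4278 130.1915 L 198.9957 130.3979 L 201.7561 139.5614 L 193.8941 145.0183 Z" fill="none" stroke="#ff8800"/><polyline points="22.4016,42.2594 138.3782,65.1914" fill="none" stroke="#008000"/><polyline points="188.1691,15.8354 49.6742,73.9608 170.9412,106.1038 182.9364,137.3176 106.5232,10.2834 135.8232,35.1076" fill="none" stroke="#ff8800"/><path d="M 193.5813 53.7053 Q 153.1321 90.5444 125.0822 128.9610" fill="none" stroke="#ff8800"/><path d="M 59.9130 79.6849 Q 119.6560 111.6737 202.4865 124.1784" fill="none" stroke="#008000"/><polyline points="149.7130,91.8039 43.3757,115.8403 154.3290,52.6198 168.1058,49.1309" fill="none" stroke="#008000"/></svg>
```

G21
G90
G00 X186.2748 Y50.2476
M3 S444
G1 X189.4278 Y59.2835 F1788
G1 X198.9957 Y59.0771
G1 X201.7561 Y49.9136
G1 X193.8941 Y44.4567
G1 X186.2748 Y50.2476
G00 X22.4016 Y147.2156
M3 S937
G1 X138.3782 Y124.2836 F1248
G00 X188.1691 Y173.6396
M3 S444
G1 X49.6742 Y115.5142 F1788
G1 X170.9412 Y83.3712
G1 X182.9364 Y52.1574
G1 X106.5232 Y179.1916
G1 X135.8232 Y154.3674
G00 X193.5813 Y135.7697
M3 S444
G1 X180.4427 Y123.4462 F1788
G1 X167.9929 Y111.0350
G1 X156.2319 Y98.5362
G1 X145.1598 Y85.9498
G1 X134.7766 Y73.2757
G1 X125.0822 Y60.5140
G00 X59.9130 Y109.7901
M3 S937
G1 X80.4687 Y99.6684 F1248
G1 X102.3069 Y90.6291
G1 X125.4279 Y82.6723
G1 X149.8314 Y75.7980
G1 X175.5177 Y70.0061
G1 X202.4865 Y65.2966
G00 X149.7130 Y97.6711
M3 S937
G1 X43.3757 Y73.6347 F1248
G1 X154.3290 Y136.8552
G1 X168.1058 Y140.3441
M5

viewBox `0 0 230.8256 189.4750` with mm width/height → 1 unit = 1 mm. Flip: y_m = 189.4750 − y_svg.

**Shape 1** — `<path>` regular polygon, stroke `#ff8800` → score (S444, F1788). Machine vertices: (186.2748,50.2476) → (189.4278,59.2835) → (198.9957,59.0771) → (201.7561,49.9136) → (193.8941,44.4567) → (186.2748,50.2476). Closed: final G1 returns to the first vertex.

**Shape 2** — `<polyline>` line segment, stroke `#008000` → cut (S937, F1248). Machine vertices: (22.4016,147.2156) → (138.3782,124.2836). Open path.

**Shape 3** — `<polyline>` open polyline, stroke `#ff8800` → score (S444, F1788). Machine vertices: (188.1691,173.6396) → (49.6742,115.5142) → (170.9412,83.3712) → (182.9364,52.1574) → (106.5232,179.1916) → (135.8232,154.3674). Open path.

**Shape 4** — `<path>` quadratic bezier, stroke `#ff8800` → score (S444, F1788). Control points (SVG): P0=(193.5813,53.7053), P1=(153.1321,90.5444), P2=(125.0822,128.9610); sampled at t=k/6. Machine vertices: (193.5813,135.7697) → (180.4427,123.4462) → (167.9929,111.0350) → (156.2319,98.5362) → (145.1598,85.9498) → (134.7766,73.2757) → (125.0822,60.5140). Open path.

**Shape 5** — `<path>` quadratic bezier, stroke `#008000` → cut (S937, F1248). Control points (SVG): P0=(59.9130,79.6849), P1=(119.6560,111.6737), P2=(202.4865,124.1784); sampled at t=k/6. Machine vertices: (59.9130,109.7901) → (80.4687,99.6684) → (102.3069,90.6291) → (125.4279,82.6723) → (149.8314,75.7980) → (175.5177,70.0061) → (202.4865,65.2966). Open path.

**Shape 6** — `<polyline>` open polyline, stroke `#008000` → cut (S937, F1248). Machine vertices: (149.7130,97.6711) → (43.3757,73.6347) → (154.3290,136.8552) → (168.1058,140.3441). Open path.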